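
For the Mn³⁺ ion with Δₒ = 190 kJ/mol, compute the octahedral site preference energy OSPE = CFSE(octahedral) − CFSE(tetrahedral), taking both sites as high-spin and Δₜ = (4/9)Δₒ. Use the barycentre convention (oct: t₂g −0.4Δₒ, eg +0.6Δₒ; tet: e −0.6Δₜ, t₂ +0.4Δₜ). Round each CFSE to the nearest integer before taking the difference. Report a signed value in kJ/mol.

-80

Mn³⁺: group 7, so d-count = 7 − 3 = 4.
Octahedral high-spin t2g^3 e_g^1: CFSE = -0.6 × 190 = -114 kJ/mol.
Tetrahedral: e^2 t2^2, CFSE = 2(−0.6) + 2(+0.4) = -0.4Δₜ = -0.4 × (4/9) × 190 = -34 kJ/mol.
OSPE = CFSE(oct) − CFSE(tet) = -114 − (-34) = -80 kJ/mol.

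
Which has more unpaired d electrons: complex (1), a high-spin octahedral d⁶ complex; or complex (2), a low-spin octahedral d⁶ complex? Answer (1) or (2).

(1)

(1): t₂g⁴ eg² → 4 unpaired.
(2): t₂g⁶ eg⁰ → 0 unpaired.
So (1) has more unpaired electrons.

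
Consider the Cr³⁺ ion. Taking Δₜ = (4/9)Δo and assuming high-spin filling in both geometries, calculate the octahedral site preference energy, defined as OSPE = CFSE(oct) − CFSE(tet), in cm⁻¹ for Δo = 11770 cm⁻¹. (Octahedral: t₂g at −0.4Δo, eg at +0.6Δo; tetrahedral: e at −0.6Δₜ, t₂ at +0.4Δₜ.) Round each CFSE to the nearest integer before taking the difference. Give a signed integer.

Cr sits in group 6; removing 3 electrons leaves Cr³⁺ with 6 − 3 = 3 d electrons.
Octahedral high-spin t2g^3 e_g^0: CFSE = -1.2 × 11770 = -14124 cm⁻¹.
In a tetrahedral site the filling is e^2 t2^1: CFSE(tet) = -0.8Δₜ = -0.8 × (4/9)(11770) = -4185 cm⁻¹.
OSPE = -14124 − (-4185) = -9939 cm⁻¹.

-9939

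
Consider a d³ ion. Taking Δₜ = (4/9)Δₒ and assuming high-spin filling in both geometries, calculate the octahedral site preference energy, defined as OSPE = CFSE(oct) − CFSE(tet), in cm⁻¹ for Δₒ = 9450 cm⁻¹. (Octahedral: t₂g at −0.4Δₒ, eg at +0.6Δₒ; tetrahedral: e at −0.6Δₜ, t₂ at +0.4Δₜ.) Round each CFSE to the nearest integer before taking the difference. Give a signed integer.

-7980

In an octahedral site d³ (HS) is t2g^3 e_g^0, giving CFSE(oct) = -1.2Δₒ = -11340 cm⁻¹.
Tetrahedral e^2 t2^1 gives -0.8Δₜ = -0.8 × (4/9) × 9450 = -3360 cm⁻¹.
Subtracting, OSPE = -11340 − (-3360) = -7980 cm⁻¹.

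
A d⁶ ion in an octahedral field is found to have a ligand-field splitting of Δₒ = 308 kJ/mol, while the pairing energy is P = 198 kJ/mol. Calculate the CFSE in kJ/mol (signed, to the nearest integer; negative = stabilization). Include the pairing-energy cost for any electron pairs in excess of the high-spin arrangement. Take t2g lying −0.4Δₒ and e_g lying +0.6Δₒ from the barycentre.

Here Δₒ > P (308 > 198), so the low-spin state is favoured.
Configuration: t2g^6 e_g^0.
Orbital CFSE = -2.4Δₒ = -2.4 × 308 = -739 kJ/mol.
Excess pairs vs high-spin: 3 − 1 = 2; pairing cost = +396 kJ/mol.
Net CFSE = -739 + 396 = -343 kJ/mol.

-343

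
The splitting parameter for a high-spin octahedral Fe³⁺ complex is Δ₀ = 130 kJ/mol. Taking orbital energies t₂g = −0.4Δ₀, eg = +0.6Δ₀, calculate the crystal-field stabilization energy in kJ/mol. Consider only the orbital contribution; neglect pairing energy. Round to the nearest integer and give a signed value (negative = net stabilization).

0

Fe³⁺: group 8, so d-count = 8 − 3 = 5.
Configuration: t₂g³ eg².
The orbital stabilization is 0.0Δ₀ = 0.0 × 130 = 0 kJ/mol.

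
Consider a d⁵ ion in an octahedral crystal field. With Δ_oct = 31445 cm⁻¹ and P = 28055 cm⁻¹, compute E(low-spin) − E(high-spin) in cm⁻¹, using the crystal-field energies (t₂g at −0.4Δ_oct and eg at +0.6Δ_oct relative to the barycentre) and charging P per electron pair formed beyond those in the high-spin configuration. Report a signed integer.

-6780

High-spin d⁵ fills as t₂g³ eg² with CFSE 3(−0.4) + 2(+0.6) = 0.0Δ_oct = 0 cm⁻¹.
Low-spin t₂g⁵ eg⁰ gives -2.0Δ_oct = -62890 cm⁻¹, but forming 2 extra pairs costs 2P = 56110 cm⁻¹, so E(LS) = -62890 + 56110 = -6780 cm⁻¹.
The difference is -6780 − (0) = -6780 cm⁻¹, so low-spin lies lower.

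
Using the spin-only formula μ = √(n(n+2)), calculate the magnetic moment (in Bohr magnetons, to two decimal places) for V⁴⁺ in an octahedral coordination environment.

1.73 Bohr magnetons

V⁴⁺: group 5, so d-count = 5 − 4 = 1.
For octahedral d¹ the high- and low-spin configurations coincide.
Configuration: t2g^1 e_g^0 → 1 unpaired electron.
μ(spin-only) = √[1(1+2)] = √3 ≈ 1.73 Bohr magnetons.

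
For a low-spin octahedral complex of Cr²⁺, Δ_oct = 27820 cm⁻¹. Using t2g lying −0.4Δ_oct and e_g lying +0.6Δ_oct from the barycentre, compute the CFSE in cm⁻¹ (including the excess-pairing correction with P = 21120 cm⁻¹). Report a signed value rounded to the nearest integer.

-23392

Cr sits in group 6; removing 2 electrons leaves Cr²⁺ with 6 − 2 = 4 d electrons.
Electron filling gives t2g^4 e_g^0.
CFSE(orbital) = 4×(-0.4Δ_oct) + 0×(0.6Δ_oct) = -1.6Δ_oct; with Δ_oct = 27820 cm⁻¹ that is -44512 cm⁻¹.
Pairing penalty: 1 pair vs 0 in the high-spin reference → 1 extra × P = 21120 cm⁻¹.
Overall CFSE = -44512 + 21120 = -23392 cm⁻¹.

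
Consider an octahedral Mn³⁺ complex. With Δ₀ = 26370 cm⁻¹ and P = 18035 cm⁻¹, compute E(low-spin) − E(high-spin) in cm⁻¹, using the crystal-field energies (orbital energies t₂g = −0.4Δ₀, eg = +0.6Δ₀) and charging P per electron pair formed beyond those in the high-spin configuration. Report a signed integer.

Mn sits in group 7; removing 3 electrons leaves Mn³⁺ with 7 − 3 = 4 d electrons.
High-spin: t₂g³ eg¹, CFSE = -0.6Δ₀ = -15822 cm⁻¹.
Low-spin: t₂g⁴ eg⁰, orbital CFSE = -1.6Δ₀ = -42192 cm⁻¹; plus 1 excess pair × P = +18035 cm⁻¹; total -24157 cm⁻¹.
The difference is -24157 − (-15822) = -8335 cm⁻¹, so low-spin lies lower.

-8335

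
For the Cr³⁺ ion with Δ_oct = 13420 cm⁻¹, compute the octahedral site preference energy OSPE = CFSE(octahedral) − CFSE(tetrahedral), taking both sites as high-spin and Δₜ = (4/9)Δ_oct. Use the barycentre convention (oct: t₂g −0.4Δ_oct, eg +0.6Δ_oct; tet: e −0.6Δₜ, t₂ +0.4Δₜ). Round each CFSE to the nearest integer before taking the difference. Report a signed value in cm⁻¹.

-11332

Cr sits in group 6; removing 3 electrons leaves Cr³⁺ with 6 − 3 = 3 d electrons.
Octahedral (high-spin): t₂g³ eg⁰, CFSE = 3(−0.4) + 0(+0.6) = -1.2Δ_oct = -1.2 × 13420 = -16104 cm⁻¹.
In a tetrahedral site the filling is e² t₂¹: CFSE(tet) = -0.8Δₜ = -0.8 × (4/9)(13420) = -4772 cm⁻¹.
OSPE = -16104 − (-4772) = -11332 cm⁻¹.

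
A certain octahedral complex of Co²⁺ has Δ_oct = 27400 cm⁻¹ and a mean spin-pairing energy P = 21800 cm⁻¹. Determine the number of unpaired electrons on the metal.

Co²⁺: group 9, so d-count = 9 − 2 = 7.
Since Δ_oct = 27400 cm⁻¹ > P = 21800 cm⁻¹, the complex adopts the low-spin configuration.
Filling d⁷ accordingly: t₂g⁶ eg¹.
Unpaired electrons: 1.

1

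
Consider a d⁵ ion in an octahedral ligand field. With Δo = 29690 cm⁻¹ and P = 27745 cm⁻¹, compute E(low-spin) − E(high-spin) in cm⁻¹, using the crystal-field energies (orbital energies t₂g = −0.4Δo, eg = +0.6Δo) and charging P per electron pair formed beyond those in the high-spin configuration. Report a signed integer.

-3890

High-spin: t₂g³ eg², CFSE = 0.0Δo = 0 cm⁻¹.
For low-spin the configuration is t₂g⁵ eg⁰: orbital energy -2.0 × 29690 = -59380 cm⁻¹, and 2 additional pairs relative to high-spin add 55490 cm⁻¹, giving -3890 cm⁻¹.
E(LS) − E(HS) = -3890 − (0) = -3890 cm⁻¹.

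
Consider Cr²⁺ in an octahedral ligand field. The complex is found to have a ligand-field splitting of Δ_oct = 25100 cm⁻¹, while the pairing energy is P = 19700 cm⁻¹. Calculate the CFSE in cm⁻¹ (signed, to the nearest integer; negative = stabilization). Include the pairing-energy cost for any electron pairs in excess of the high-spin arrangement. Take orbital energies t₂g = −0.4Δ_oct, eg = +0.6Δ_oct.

Cr²⁺: group 6, so d-count = 6 − 2 = 4.
Since Δ_oct = 25100 cm⁻¹ > P = 19700 cm⁻¹, the complex adopts the low-spin configuration.
Filling d⁴ accordingly: t₂g⁴ eg⁰.
Orbital CFSE = -1.6Δ_oct = -1.6 × 25100 = -40160 cm⁻¹.
Excess pairs vs high-spin: 1 − 0 = 1; pairing cost = +19700 cm⁻¹.
Net CFSE = -40160 + 19700 = -20460 cm⁻¹.

-20460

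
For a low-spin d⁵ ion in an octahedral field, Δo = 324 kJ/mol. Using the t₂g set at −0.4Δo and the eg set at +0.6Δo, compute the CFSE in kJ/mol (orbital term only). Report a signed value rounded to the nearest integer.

Configuration: t₂g⁵ eg⁰.
Orbital CFSE = 5(-0.4) + 0(0.6) = -2.0Δo = -2.0 × 324 = -648 kJ/mol.

-648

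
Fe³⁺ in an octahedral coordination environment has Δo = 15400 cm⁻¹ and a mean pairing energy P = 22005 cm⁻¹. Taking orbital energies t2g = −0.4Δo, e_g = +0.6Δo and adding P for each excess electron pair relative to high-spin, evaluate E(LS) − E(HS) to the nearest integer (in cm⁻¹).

Fe sits in group 8; removing 3 electrons leaves Fe³⁺ with 8 − 3 = 5 d electrons.
High-spin: t2g^3 e_g^2, CFSE = 0.0Δo = 0 cm⁻¹.
Low-spin: t2g^5 e_g^0, orbital CFSE = -2.0Δo = -30800 cm⁻¹; plus 2 excess pairs × P = +44010 cm⁻¹; total 13210 cm⁻¹.
Thus E(LS) − E(HS) = 13210 cm⁻¹.

13210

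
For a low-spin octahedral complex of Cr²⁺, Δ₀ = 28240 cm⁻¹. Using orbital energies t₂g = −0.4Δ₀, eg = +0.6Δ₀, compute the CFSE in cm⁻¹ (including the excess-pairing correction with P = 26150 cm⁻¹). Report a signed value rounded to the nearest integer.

-19034

Cr is in group 6, so Cr²⁺ is d⁴ (6 − 2 = 4).
Electron filling gives t₂g⁴ eg⁰.
Orbital CFSE = 4(-0.4) + 0(0.6) = -1.6Δ₀ = -1.6 × 28240 = -45184 cm⁻¹.
High-spin d⁴ would be t₂g³ eg¹ with 0 pairs; low-spin has 1, so 1 excess pair costs +1P = +26150 cm⁻¹.
Combining: -45184 + 26150 = -19034 cm⁻¹.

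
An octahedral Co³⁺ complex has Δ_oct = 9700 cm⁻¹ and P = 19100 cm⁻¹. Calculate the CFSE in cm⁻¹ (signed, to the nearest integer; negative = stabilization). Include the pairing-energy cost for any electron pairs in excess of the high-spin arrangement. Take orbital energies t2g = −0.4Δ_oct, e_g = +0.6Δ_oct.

-3880

Co is in group 9, so Co³⁺ is d⁶ (9 − 3 = 6).
Δ_oct < P, so pairing is avoided: the ground state is high-spin.
That gives t2g^4 e_g^2.
Orbital CFSE = -0.4Δ_oct = -0.4 × 9700 = -3880 cm⁻¹.
High-spin has no excess pairs, so no pairing correction applies.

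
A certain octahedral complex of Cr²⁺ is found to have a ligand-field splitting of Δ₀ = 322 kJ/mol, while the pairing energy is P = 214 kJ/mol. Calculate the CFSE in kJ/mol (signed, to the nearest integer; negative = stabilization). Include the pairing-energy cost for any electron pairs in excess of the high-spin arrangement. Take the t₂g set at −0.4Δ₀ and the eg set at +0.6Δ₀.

Cr²⁺: group 6, so d-count = 6 − 2 = 4.
With Δ₀ > P the complex is low-spin.
That gives t₂g⁴ eg⁰.
Orbital CFSE = -1.6Δ₀ = -1.6 × 322 = -515 kJ/mol.
Excess pairs vs high-spin: 1 − 0 = 1; pairing cost = +214 kJ/mol.
Net CFSE = -515 + 214 = -301 kJ/mol.

-301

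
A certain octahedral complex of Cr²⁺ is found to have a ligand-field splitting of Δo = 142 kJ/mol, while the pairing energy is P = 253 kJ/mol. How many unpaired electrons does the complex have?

Cr sits in group 6; removing 2 electrons leaves Cr²⁺ with 6 − 2 = 4 d electrons.
Since Δo = 142 kJ/mol < P = 253 kJ/mol, the complex adopts the high-spin configuration.
That gives t₂g³ eg¹.
Unpaired electrons: 4.

4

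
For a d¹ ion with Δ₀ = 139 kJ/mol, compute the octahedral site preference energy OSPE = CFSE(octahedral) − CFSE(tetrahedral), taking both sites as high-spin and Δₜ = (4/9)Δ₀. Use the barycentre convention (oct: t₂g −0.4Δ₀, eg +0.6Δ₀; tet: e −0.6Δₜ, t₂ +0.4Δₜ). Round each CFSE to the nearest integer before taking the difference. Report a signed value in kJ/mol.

-19

Octahedral (high-spin): t₂g¹ eg⁰, CFSE = 1(−0.4) + 0(+0.6) = -0.4Δ₀ = -0.4 × 139 = -56 kJ/mol.
In a tetrahedral site the filling is e¹ t₂⁰: CFSE(tet) = -0.6Δₜ = -0.6 × (4/9)(139) = -37 kJ/mol.
Subtracting, OSPE = -56 − (-37) = -19 kJ/mol.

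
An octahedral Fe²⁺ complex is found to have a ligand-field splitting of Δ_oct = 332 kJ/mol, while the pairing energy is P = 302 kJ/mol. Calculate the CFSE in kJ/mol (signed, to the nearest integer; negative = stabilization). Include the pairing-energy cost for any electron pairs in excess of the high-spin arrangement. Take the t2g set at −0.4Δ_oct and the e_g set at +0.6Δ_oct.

-193

Fe sits in group 8; removing 2 electrons leaves Fe²⁺ with 8 − 2 = 6 d electrons.
With Δ_oct > P the complex is low-spin.
That gives t2g^6 e_g^0.
Orbital CFSE = -2.4Δ_oct = -2.4 × 332 = -797 kJ/mol.
Excess pairs vs high-spin: 3 − 1 = 2; pairing cost = +604 kJ/mol.
Net CFSE = -797 + 604 = -193 kJ/mol.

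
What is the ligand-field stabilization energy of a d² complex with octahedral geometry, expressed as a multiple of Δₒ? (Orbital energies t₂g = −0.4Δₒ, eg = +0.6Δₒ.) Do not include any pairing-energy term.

-0.8 Δₒ

Configuration: t₂g² eg⁰.
CFSE = 2(-0.4Δₒ) + 0(0.6Δₒ) = -0.8Δₒ + 0.0Δₒ = -0.8Δₒ.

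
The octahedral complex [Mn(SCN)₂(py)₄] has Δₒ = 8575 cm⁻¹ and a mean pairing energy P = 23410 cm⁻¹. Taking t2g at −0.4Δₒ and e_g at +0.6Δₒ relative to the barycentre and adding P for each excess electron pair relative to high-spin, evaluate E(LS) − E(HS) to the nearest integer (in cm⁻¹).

29670

Ligand charges: 2×(-1) from SCN⁻ and 4×(+0) from py sum to -2; with overall charge +0, Mn is +2.
Mn²⁺: group 7, so d-count = 7 − 2 = 5.
High-spin d⁵ fills as t2g^3 e_g^2 with CFSE 3(−0.4) + 2(+0.6) = 0.0Δₒ = 0 cm⁻¹.
For low-spin the configuration is t2g^5 e_g^0: orbital energy -2.0 × 8575 = -17150 cm⁻¹, and 2 additional pairs relative to high-spin add 46820 cm⁻¹, giving 29670 cm⁻¹.
E(LS) − E(HS) = 29670 − (0) = 29670 cm⁻¹.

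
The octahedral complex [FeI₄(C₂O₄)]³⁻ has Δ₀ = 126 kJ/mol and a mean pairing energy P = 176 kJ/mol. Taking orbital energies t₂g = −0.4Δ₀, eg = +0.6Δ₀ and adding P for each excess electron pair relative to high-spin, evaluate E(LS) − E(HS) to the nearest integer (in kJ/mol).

100

Ligand charges: 4×(-1) from I⁻ and 1×(-2) from C₂O₄²⁻ sum to -6; with overall charge -3, Fe is +3.
Fe³⁺: group 8, so d-count = 8 − 3 = 5.
In the high-spin limit (t₂g³ eg²) the orbital term is 0.0Δ₀ = 0 kJ/mol, with no excess pairing.
Low-spin: t₂g⁵ eg⁰, orbital CFSE = -2.0Δ₀ = -252 kJ/mol; plus 2 excess pairs × P = +352 kJ/mol; total 100 kJ/mol.
E(LS) − E(HS) = 100 − (0) = 100 kJ/mol.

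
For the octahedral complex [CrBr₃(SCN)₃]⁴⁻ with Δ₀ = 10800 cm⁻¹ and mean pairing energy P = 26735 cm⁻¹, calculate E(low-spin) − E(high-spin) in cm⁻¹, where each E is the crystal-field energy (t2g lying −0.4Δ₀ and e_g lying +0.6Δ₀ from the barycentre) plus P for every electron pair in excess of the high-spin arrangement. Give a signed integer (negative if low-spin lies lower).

15935

Ligand charges: 3×(-1) from Br⁻ and 3×(-1) from SCN⁻ sum to -6; with overall charge -4, Cr is +2.
Cr²⁺: group 6, so d-count = 6 − 2 = 4.
High-spin: t2g^3 e_g^1, CFSE = -0.6Δ₀ = -6480 cm⁻¹.
Low-spin: t2g^4 e_g^0, orbital CFSE = -1.6Δ₀ = -17280 cm⁻¹; plus 1 excess pair × P = +26735 cm⁻¹; total 9455 cm⁻¹.
The difference is 9455 − (-6480) = 15935 cm⁻¹, so high-spin lies lower.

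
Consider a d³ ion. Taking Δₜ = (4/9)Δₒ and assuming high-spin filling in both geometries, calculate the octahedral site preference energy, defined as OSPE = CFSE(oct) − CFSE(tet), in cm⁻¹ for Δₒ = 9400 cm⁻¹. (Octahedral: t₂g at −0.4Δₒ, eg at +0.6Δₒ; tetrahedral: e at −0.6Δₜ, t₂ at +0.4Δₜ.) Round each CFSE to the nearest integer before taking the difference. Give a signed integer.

In an octahedral site d³ (HS) is t2g^3 e_g^0, giving CFSE(oct) = -1.2Δₒ = -11280 cm⁻¹.
Tetrahedral e^2 t2^1 gives -0.8Δₜ = -0.8 × (4/9) × 9400 = -3342 cm⁻¹.
Subtracting, OSPE = -11280 − (-3342) = -7938 cm⁻¹.

-7938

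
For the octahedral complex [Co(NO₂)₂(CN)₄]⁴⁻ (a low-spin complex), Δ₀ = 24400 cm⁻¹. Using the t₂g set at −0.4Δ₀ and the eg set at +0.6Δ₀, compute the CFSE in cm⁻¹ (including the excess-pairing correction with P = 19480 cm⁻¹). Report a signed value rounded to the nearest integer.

-24440

Ligand charges: 2×(-1) from NO₂⁻ and 4×(-1) from CN⁻ sum to -6; with overall charge -4, Co is +2.
Co sits in group 9; removing 2 electrons leaves Co²⁺ with 9 − 2 = 7 d electrons.
The d⁷ electrons fill as t₂g⁶ eg¹.
Orbital CFSE = 6(-0.4) + 1(0.6) = -1.8Δ₀ = -1.8 × 24400 = -43920 cm⁻¹.
Relative to high-spin t₂g⁵ eg² (2 paired), the low-spin configuration has 1 additional pair, contributing +1 × 19480 = +19480 cm⁻¹.
Net CFSE = -43920 + 19480 = -24440 cm⁻¹.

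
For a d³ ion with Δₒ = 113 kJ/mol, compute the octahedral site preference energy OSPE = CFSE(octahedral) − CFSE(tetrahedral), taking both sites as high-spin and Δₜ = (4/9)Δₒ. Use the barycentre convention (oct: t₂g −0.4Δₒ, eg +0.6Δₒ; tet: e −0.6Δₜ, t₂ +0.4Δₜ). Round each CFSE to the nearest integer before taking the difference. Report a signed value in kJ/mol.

-96

In an octahedral site d³ (HS) is t₂g³ eg⁰, giving CFSE(oct) = -1.2Δₒ = -136 kJ/mol.
Tetrahedral: e² t₂¹, CFSE = 2(−0.6) + 1(+0.4) = -0.8Δₜ = -0.8 × (4/9) × 113 = -40 kJ/mol.
OSPE = -136 − (-40) = -96 kJ/mol.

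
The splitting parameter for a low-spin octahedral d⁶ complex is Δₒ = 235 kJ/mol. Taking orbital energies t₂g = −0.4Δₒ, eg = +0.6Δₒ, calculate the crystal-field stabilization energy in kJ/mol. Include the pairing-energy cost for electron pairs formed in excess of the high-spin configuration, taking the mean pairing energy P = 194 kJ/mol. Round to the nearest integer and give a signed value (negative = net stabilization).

Configuration: t₂g⁶ eg⁰.
The orbital stabilization is -2.4Δₒ = -2.4 × 235 = -564 kJ/mol.
Relative to high-spin t₂g⁴ eg² (1 paired), the low-spin configuration has 2 additional pairs, contributing +2 × 194 = +388 kJ/mol.
Net CFSE = -564 + 388 = -176 kJ/mol.

-176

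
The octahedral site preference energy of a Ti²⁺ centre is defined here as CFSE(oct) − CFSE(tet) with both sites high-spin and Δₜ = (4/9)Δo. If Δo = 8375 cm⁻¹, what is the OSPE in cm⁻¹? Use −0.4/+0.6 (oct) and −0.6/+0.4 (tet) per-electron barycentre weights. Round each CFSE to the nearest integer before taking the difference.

Ti sits in group 4; removing 2 electrons leaves Ti²⁺ with 4 − 2 = 2 d electrons.
Octahedral (high-spin): t2g^2 e_g^0, CFSE = 2(−0.4) + 0(+0.6) = -0.8Δo = -0.8 × 8375 = -6700 cm⁻¹.
Tetrahedral: e^2 t2^0, CFSE = 2(−0.6) + 0(+0.4) = -1.2Δₜ = -1.2 × (4/9) × 8375 = -4467 cm⁻¹.
Subtracting, OSPE = -6700 − (-4467) = -2233 cm⁻¹.

-2233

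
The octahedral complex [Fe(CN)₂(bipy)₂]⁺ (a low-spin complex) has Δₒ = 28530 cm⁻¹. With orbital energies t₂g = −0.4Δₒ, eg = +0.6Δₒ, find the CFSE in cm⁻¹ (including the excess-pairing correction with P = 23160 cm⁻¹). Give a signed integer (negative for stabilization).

-10740

Ligand charges: 2×(-1) from CN⁻ and 2×(+0) from bipy sum to -2; with overall charge +1, Fe is +3.
Fe³⁺: group 8, so d-count = 8 − 3 = 5.
Electron filling gives t₂g⁵ eg⁰.
CFSE(orbital) = 5×(-0.4Δₒ) + 0×(0.6Δₒ) = -2.0Δₒ; with Δₒ = 28530 cm⁻¹ that is -57060 cm⁻¹.
Relative to high-spin t₂g³ eg² (0 paired), the low-spin configuration has 2 additional pairs, contributing +2 × 23160 = +46320 cm⁻¹.
Overall CFSE = -57060 + 46320 = -10740 cm⁻¹.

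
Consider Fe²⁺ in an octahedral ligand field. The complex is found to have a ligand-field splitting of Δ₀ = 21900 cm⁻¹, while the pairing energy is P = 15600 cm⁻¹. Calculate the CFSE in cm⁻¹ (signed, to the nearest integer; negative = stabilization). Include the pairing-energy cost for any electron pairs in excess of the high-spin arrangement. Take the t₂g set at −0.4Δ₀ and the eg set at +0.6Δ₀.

-21360

Fe sits in group 8; removing 2 electrons leaves Fe²⁺ with 8 − 2 = 6 d electrons.
With Δ₀ > P the complex is low-spin.
Configuration: t₂g⁶ eg⁰.
Orbital CFSE = -2.4Δ₀ = -2.4 × 21900 = -52560 cm⁻¹.
Excess pairs vs high-spin: 3 − 1 = 2; pairing cost = +31200 cm⁻¹.
Net CFSE = -52560 + 31200 = -21360 cm⁻¹.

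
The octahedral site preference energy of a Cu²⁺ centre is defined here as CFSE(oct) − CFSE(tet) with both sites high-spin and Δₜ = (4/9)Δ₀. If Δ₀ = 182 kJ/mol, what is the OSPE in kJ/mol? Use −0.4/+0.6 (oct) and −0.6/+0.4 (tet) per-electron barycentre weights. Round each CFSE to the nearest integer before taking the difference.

Cu²⁺: group 11, so d-count = 11 − 2 = 9.
In an octahedral site d⁹ (HS) is t2g^6 e_g^3, giving CFSE(oct) = -0.6Δ₀ = -109 kJ/mol.
Tetrahedral e^4 t2^5 gives -0.4Δₜ = -0.4 × (4/9) × 182 = -32 kJ/mol.
Subtracting, OSPE = -109 − (-32) = -77 kJ/mol.

-77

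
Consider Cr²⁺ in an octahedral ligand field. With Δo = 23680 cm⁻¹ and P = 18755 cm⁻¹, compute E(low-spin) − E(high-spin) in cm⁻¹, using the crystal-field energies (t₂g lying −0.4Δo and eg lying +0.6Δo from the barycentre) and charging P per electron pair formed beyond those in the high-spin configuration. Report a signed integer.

-4925

Group 6 minus oxidation state +2 gives a d⁴ configuration for Cr²⁺.
High-spin: t₂g³ eg¹, CFSE = -0.6Δo = -14208 cm⁻¹.
For low-spin the configuration is t₂g⁴ eg⁰: orbital energy -1.6 × 23680 = -37888 cm⁻¹, and 1 additional pair relative to high-spin adds 18755 cm⁻¹, giving -19133 cm⁻¹.
Thus E(LS) − E(HS) = -4925 cm⁻¹.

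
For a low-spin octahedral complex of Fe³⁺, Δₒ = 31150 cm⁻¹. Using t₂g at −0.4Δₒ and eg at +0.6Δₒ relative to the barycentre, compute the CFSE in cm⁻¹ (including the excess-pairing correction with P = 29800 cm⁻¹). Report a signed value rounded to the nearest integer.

-2700

Group 8 minus oxidation state +3 gives a d⁵ configuration for Fe³⁺.
The d⁵ electrons fill as t₂g⁵ eg⁰.
CFSE(orbital) = 5×(-0.4Δₒ) + 0×(0.6Δₒ) = -2.0Δₒ; with Δₒ = 31150 cm⁻¹ that is -62300 cm⁻¹.
Pairing penalty: 2 pairs vs 0 in the high-spin reference → 2 extra × P = 59600 cm⁻¹.
Net CFSE = -62300 + 59600 = -2700 cm⁻¹.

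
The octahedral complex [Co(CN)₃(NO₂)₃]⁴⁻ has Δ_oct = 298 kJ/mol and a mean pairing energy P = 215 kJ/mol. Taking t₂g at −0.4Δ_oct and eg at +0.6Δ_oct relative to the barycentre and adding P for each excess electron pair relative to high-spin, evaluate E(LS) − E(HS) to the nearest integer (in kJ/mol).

-83

Ligand charges: 3×(-1) from CN⁻ and 3×(-1) from NO₂⁻ sum to -6; with overall charge -4, Co is +2.
Co sits in group 9; removing 2 electrons leaves Co²⁺ with 9 − 2 = 7 d electrons.
High-spin: t₂g⁵ eg², CFSE = -0.8Δ_oct = -238 kJ/mol.
Low-spin: t₂g⁶ eg¹, orbital CFSE = -1.8Δ_oct = -536 kJ/mol; plus 1 excess pair × P = +215 kJ/mol; total -321 kJ/mol.
The difference is -321 − (-238) = -83 kJ/mol, so low-spin lies lower.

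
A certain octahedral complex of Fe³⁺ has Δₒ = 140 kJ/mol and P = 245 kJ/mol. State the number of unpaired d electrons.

5

Group 8 minus oxidation state +3 gives a d⁵ configuration for Fe³⁺.
Since Δₒ = 140 kJ/mol < P = 245 kJ/mol, the complex adopts the high-spin configuration.
Configuration: t₂g³ eg².
Unpaired electrons: 5.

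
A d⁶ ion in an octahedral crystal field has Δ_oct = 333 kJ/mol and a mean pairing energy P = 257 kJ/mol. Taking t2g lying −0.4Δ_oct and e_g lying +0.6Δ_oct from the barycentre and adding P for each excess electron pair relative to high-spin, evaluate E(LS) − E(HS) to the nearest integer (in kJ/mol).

High-spin d⁶ fills as t2g^4 e_g^2 with CFSE 4(−0.4) + 2(+0.6) = -0.4Δ_oct = -133 kJ/mol.
Low-spin t2g^6 e_g^0 gives -2.4Δ_oct = -799 kJ/mol, but forming 2 extra pairs costs 2P = 514 kJ/mol, so E(LS) = -799 + 514 = -285 kJ/mol.
Thus E(LS) − E(HS) = -152 kJ/mol.

-152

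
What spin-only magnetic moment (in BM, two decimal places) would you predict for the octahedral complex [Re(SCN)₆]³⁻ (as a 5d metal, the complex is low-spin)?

Each SCN⁻ contributes -1; 6 × (-1) = -6. With overall charge -3, Re is in the +3 oxidation state.
Re is in group 7, so Re³⁺ is d⁴ (7 − 3 = 4).
Configuration: t2g^4 e_g^0 → 2 unpaired electrons.
μ(spin-only) = √[2(2+2)] = √8 ≈ 2.83 BM.

2.83 BM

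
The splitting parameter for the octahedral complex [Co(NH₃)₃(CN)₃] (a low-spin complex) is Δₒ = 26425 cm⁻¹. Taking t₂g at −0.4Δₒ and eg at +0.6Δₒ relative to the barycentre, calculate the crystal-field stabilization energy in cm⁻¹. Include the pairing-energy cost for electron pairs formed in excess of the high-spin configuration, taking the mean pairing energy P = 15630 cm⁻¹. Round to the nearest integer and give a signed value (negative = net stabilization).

Ligand charges: 3×(+0) from NH₃ and 3×(-1) from CN⁻ sum to -3; with overall charge +0, Co is +3.
Co is in group 9, so Co³⁺ is d⁶ (9 − 3 = 6).
Configuration: t₂g⁶ eg⁰.
CFSE(orbital) = 6×(-0.4Δₒ) + 0×(0.6Δₒ) = -2.4Δₒ; with Δₒ = 26425 cm⁻¹ that is -63420 cm⁻¹.
Pairing penalty: 3 pairs vs 1 in the high-spin reference → 2 extra × P = 31260 cm⁻¹.
Net CFSE = -63420 + 31260 = -32160 cm⁻¹.

-32160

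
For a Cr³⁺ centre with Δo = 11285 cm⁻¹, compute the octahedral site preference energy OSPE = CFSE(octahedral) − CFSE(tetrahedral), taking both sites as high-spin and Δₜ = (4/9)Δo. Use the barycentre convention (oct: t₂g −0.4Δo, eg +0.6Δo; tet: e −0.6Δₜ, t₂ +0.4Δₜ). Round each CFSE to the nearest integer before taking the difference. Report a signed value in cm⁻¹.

Group 6 minus oxidation state +3 gives a d³ configuration for Cr³⁺.
Octahedral (high-spin): t₂g³ eg⁰, CFSE = 3(−0.4) + 0(+0.6) = -1.2Δo = -1.2 × 11285 = -13542 cm⁻¹.
Tetrahedral e² t₂¹ gives -0.8Δₜ = -0.8 × (4/9) × 11285 = -4012 cm⁻¹.
Subtracting, OSPE = -13542 − (-4012) = -9530 cm⁻¹.

-9530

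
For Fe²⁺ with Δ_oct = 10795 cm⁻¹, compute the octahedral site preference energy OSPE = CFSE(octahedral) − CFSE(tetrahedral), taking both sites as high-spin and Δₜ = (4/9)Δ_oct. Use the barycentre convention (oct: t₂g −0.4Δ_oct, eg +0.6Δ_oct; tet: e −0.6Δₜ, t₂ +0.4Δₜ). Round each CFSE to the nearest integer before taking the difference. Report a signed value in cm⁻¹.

Fe sits in group 8; removing 2 electrons leaves Fe²⁺ with 8 − 2 = 6 d electrons.
In an octahedral site d⁶ (HS) is t2g^4 e_g^2, giving CFSE(oct) = -0.4Δ_oct = -4318 cm⁻¹.
Tetrahedral: e^3 t2^3, CFSE = 3(−0.6) + 3(+0.4) = -0.6Δₜ = -0.6 × (4/9) × 10795 = -2879 cm⁻¹.
OSPE = CFSE(oct) − CFSE(tet) = -4318 − (-2879) = -1439 cm⁻¹.

-1439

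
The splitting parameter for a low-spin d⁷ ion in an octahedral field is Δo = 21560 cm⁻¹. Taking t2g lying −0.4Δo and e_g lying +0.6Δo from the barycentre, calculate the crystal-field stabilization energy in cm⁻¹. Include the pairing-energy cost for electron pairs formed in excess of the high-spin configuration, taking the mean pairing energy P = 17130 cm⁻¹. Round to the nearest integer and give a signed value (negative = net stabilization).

-21678

Configuration: t2g^6 e_g^1.
The orbital stabilization is -1.8Δo = -1.8 × 21560 = -38808 cm⁻¹.
High-spin d⁷ would be t2g^5 e_g^2 with 2 pairs; low-spin has 3, so 1 excess pair costs +1P = +17130 cm⁻¹.
Overall CFSE = -38808 + 17130 = -21678 cm⁻¹.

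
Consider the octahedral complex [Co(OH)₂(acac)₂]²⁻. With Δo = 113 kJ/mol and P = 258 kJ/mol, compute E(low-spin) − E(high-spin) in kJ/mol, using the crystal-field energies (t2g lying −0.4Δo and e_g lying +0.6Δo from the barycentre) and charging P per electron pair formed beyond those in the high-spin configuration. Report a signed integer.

145

Ligand charges: 2×(-1) from OH⁻ and 2×(-1) from acac⁻ sum to -4; with overall charge -2, Co is +2.
Co sits in group 9; removing 2 electrons leaves Co²⁺ with 9 − 2 = 7 d electrons.
High-spin: t2g^5 e_g^2, CFSE = -0.8Δo = -90 kJ/mol.
Low-spin t2g^6 e_g^1 gives -1.8Δo = -203 kJ/mol, but forming 1 extra pair costs 1P = 258 kJ/mol, so E(LS) = -203 + 258 = 55 kJ/mol.
Thus E(LS) − E(HS) = 145 kJ/mol.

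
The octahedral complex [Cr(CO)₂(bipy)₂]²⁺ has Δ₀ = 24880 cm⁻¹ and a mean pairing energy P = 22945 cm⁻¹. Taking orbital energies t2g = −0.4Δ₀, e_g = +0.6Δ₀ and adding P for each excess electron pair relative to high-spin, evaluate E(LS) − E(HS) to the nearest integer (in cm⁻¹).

-1935

Ligand charges: 2×(+0) from CO and 2×(+0) from bipy sum to +0; with overall charge +2, Cr is +2.
Cr sits in group 6; removing 2 electrons leaves Cr²⁺ with 6 − 2 = 4 d electrons.
High-spin d⁴ fills as t2g^3 e_g^1 with CFSE 3(−0.4) + 1(+0.6) = -0.6Δ₀ = -14928 cm⁻¹.
Low-spin: t2g^4 e_g^0, orbital CFSE = -1.6Δ₀ = -39808 cm⁻¹; plus 1 excess pair × P = +22945 cm⁻¹; total -16863 cm⁻¹.
Thus E(LS) − E(HS) = -1935 cm⁻¹.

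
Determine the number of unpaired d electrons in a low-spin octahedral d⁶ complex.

Configuration: t₂g⁶ eg⁰, giving 0 unpaired electrons.

0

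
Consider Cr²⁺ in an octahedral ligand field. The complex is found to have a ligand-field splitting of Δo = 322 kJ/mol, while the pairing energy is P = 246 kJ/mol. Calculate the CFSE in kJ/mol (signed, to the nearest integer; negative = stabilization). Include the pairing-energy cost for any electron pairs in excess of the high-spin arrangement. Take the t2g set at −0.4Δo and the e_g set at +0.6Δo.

-269

Cr sits in group 6; removing 2 electrons leaves Cr²⁺ with 6 − 2 = 4 d electrons.
Since Δo = 322 kJ/mol > P = 246 kJ/mol, the complex adopts the low-spin configuration.
That gives t2g^4 e_g^0.
Orbital CFSE = -1.6Δo = -1.6 × 322 = -515 kJ/mol.
Excess pairs vs high-spin: 1 − 0 = 1; pairing cost = +246 kJ/mol.
Net CFSE = -515 + 246 = -269 kJ/mol.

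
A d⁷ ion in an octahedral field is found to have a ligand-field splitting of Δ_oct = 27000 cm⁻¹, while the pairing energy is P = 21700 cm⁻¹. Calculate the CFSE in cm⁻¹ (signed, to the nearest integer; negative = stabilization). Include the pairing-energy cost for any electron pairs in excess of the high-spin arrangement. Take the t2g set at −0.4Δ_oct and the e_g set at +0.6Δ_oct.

-26900

Here Δ_oct > P (27000 > 21700), so the low-spin state is favoured.
Configuration: t2g^6 e_g^1.
Orbital CFSE = -1.8Δ_oct = -1.8 × 27000 = -48600 cm⁻¹.
Excess pairs vs high-spin: 3 − 2 = 1; pairing cost = +21700 cm⁻¹.
Net CFSE = -48600 + 21700 = -26900 cm⁻¹.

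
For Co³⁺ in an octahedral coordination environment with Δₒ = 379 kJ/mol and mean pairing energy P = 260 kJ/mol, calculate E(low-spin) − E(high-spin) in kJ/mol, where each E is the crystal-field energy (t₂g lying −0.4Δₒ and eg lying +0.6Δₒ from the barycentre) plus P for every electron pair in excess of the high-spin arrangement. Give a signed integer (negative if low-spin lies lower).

-238

Group 9 minus oxidation state +3 gives a d⁶ configuration for Co³⁺.
High-spin d⁶ fills as t₂g⁴ eg² with CFSE 4(−0.4) + 2(+0.6) = -0.4Δₒ = -152 kJ/mol.
Low-spin t₂g⁶ eg⁰ gives -2.4Δₒ = -910 kJ/mol, but forming 2 extra pairs costs 2P = 520 kJ/mol, so E(LS) = -910 + 520 = -390 kJ/mol.
Thus E(LS) − E(HS) = -238 kJ/mol.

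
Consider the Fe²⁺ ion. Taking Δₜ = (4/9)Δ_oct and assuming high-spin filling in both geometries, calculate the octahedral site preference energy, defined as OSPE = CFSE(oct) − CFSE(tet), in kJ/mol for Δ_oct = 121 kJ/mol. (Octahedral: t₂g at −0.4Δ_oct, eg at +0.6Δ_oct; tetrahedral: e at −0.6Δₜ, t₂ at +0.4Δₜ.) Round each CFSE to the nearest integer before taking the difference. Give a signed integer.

-16

Fe sits in group 8; removing 2 electrons leaves Fe²⁺ with 8 − 2 = 6 d electrons.
Octahedral (high-spin): t₂g⁴ eg², CFSE = 4(−0.4) + 2(+0.6) = -0.4Δ_oct = -0.4 × 121 = -48 kJ/mol.
Tetrahedral e³ t₂³ gives -0.6Δₜ = -0.6 × (4/9) × 121 = -32 kJ/mol.
Subtracting, OSPE = -48 − (-32) = -16 kJ/mol.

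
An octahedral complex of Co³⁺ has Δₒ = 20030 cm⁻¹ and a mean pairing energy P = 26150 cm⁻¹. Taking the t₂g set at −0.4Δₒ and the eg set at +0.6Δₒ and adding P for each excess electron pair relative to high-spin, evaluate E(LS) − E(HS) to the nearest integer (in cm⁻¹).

12240

Group 9 minus oxidation state +3 gives a d⁶ configuration for Co³⁺.
In the high-spin limit (t₂g⁴ eg²) the orbital term is -0.4Δₒ = -8012 cm⁻¹, with no excess pairing.
Low-spin t₂g⁶ eg⁰ gives -2.4Δₒ = -48072 cm⁻¹, but forming 2 extra pairs costs 2P = 52300 cm⁻¹, so E(LS) = -48072 + 52300 = 4228 cm⁻¹.
E(LS) − E(HS) = 4228 − (-8012) = 12240 cm⁻¹.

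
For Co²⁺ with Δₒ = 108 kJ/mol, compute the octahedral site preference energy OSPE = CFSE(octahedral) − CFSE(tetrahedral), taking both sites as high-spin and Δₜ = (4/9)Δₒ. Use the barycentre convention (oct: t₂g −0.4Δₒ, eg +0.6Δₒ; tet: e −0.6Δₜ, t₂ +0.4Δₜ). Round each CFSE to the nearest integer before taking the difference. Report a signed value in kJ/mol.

Co is in group 9, so Co²⁺ is d⁷ (9 − 2 = 7).
Octahedral (high-spin): t₂g⁵ eg², CFSE = 5(−0.4) + 2(+0.6) = -0.8Δₒ = -0.8 × 108 = -86 kJ/mol.
Tetrahedral e⁴ t₂³ gives -1.2Δₜ = -1.2 × (4/9) × 108 = -58 kJ/mol.
OSPE = CFSE(oct) − CFSE(tet) = -86 − (-58) = -28 kJ/mol.

-28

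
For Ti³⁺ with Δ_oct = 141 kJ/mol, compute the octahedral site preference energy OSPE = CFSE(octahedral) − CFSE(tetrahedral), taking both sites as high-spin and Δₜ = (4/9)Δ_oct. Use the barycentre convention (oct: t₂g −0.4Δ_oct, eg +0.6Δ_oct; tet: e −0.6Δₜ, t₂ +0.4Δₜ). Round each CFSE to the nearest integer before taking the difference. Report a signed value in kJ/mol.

-18

Group 4 minus oxidation state +3 gives a d¹ configuration for Ti³⁺.
Octahedral high-spin t₂g¹ eg⁰: CFSE = -0.4 × 141 = -56 kJ/mol.
Tetrahedral: e¹ t₂⁰, CFSE = 1(−0.6) + 0(+0.4) = -0.6Δₜ = -0.6 × (4/9) × 141 = -38 kJ/mol.
Subtracting, OSPE = -56 − (-38) = -18 kJ/mol.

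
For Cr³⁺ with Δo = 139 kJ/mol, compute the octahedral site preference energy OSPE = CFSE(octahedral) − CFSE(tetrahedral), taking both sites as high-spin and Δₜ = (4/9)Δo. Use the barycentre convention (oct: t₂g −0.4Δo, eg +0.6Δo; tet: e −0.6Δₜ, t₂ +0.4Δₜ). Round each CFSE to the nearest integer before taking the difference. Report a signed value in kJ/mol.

-118

Cr is in group 6, so Cr³⁺ is d³ (6 − 3 = 3).
In an octahedral site d³ (HS) is t₂g³ eg⁰, giving CFSE(oct) = -1.2Δo = -167 kJ/mol.
In a tetrahedral site the filling is e² t₂¹: CFSE(tet) = -0.8Δₜ = -0.8 × (4/9)(139) = -49 kJ/mol.
Subtracting, OSPE = -167 − (-49) = -118 kJ/mol.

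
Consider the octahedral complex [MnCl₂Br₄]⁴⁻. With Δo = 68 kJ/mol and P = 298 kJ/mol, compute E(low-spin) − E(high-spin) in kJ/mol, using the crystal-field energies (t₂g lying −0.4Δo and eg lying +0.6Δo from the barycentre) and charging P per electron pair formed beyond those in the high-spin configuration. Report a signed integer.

Ligand charges: 2×(-1) from Cl⁻ and 4×(-1) from Br⁻ sum to -6; with overall charge -4, Mn is +2.
Group 7 minus oxidation state +2 gives a d⁵ configuration for Mn²⁺.
In the high-spin limit (t₂g³ eg²) the orbital term is 0.0Δo = 0 kJ/mol, with no excess pairing.
Low-spin t₂g⁵ eg⁰ gives -2.0Δo = -136 kJ/mol, but forming 2 extra pairs costs 2P = 596 kJ/mol, so E(LS) = -136 + 596 = 460 kJ/mol.
E(LS) − E(HS) = 460 − (0) = 460 kJ/mol.

460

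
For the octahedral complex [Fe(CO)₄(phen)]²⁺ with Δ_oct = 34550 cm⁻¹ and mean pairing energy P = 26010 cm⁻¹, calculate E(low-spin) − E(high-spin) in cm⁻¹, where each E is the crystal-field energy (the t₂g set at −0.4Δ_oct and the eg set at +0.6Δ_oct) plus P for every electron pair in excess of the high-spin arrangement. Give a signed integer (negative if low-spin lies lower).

Ligand charges: 4×(+0) from CO and 1×(+0) from phen sum to +0; with overall charge +2, Fe is +2.
Fe sits in group 8; removing 2 electrons leaves Fe²⁺ with 8 − 2 = 6 d electrons.
High-spin: t₂g⁴ eg², CFSE = -0.4Δ_oct = -13820 cm⁻¹.
For low-spin the configuration is t₂g⁶ eg⁰: orbital energy -2.4 × 34550 = -82920 cm⁻¹, and 2 additional pairs relative to high-spin add 52020 cm⁻¹, giving -30900 cm⁻¹.
The difference is -30900 − (-13820) = -17080 cm⁻¹, so low-spin lies lower.

-17080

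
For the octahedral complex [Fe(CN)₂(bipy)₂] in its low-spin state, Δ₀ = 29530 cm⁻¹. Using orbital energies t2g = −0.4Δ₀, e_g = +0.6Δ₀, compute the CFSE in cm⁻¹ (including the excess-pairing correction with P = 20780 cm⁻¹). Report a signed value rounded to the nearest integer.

Ligand charges: 2×(-1) from CN⁻ and 2×(+0) from bipy sum to -2; with overall charge +0, Fe is +2.
Group 8 minus oxidation state +2 gives a d⁶ configuration for Fe²⁺.
Electron filling gives t2g^6 e_g^0.
Orbital CFSE = 6(-0.4) + 0(0.6) = -2.4Δ₀ = -2.4 × 29530 = -70872 cm⁻¹.
Relative to high-spin t2g^4 e_g^2 (1 paired), the low-spin configuration has 2 additional pairs, contributing +2 × 20780 = +41560 cm⁻¹.
Combining: -70872 + 41560 = -29312 cm⁻¹.

-29312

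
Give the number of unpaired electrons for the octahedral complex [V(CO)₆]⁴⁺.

1

CO is neutral, so the +4 overall charge sits on V: oxidation state +4.
V sits in group 5; removing 4 electrons leaves V⁴⁺ with 5 − 4 = 1 d electrons.
For octahedral d¹ the high- and low-spin configurations coincide.
Configuration: t₂g¹ eg⁰, giving 1 unpaired electron.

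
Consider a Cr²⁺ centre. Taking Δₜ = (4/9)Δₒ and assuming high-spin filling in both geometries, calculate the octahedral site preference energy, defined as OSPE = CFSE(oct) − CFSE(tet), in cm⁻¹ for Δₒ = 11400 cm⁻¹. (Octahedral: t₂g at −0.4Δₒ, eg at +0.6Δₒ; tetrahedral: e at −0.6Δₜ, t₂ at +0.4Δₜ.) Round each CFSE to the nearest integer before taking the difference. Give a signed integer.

Group 6 minus oxidation state +2 gives a d⁴ configuration for Cr²⁺.
Octahedral (high-spin): t₂g³ eg¹, CFSE = 3(−0.4) + 1(+0.6) = -0.6Δₒ = -0.6 × 11400 = -6840 cm⁻¹.
In a tetrahedral site the filling is e² t₂²: CFSE(tet) = -0.4Δₜ = -0.4 × (4/9)(11400) = -2027 cm⁻¹.
Subtracting, OSPE = -6840 − (-2027) = -4813 cm⁻¹.

-4813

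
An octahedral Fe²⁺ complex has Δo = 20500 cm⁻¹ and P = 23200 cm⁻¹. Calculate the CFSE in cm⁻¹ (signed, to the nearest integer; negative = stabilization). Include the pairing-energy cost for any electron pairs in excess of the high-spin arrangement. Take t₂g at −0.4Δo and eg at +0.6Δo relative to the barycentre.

Fe²⁺: group 8, so d-count = 8 − 2 = 6.
Here Δo < P (20500 < 23200), so the high-spin state is favoured.
Filling d⁶ accordingly: t₂g⁴ eg².
Orbital CFSE = -0.4Δo = -0.4 × 20500 = -8200 cm⁻¹.
High-spin has no excess pairs, so no pairing correction applies.

-8200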